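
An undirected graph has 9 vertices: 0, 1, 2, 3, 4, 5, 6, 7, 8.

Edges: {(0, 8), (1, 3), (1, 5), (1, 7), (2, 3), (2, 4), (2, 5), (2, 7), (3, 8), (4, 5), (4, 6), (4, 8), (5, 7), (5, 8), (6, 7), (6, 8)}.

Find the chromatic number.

4, 5, 8 are mutually adjacent, so at least 3 colors are needed.
3 colors suffice: color a → {1, 2, 8}; color b → {0, 3, 5, 6}; color c → {4, 7}. No two adjacent vertices share a color.

3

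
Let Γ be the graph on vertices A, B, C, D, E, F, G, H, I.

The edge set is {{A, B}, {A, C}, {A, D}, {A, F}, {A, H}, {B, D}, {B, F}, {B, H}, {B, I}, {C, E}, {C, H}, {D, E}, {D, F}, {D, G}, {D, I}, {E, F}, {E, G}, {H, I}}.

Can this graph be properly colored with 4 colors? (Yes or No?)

Yes

The chromatic number is 4. A, B, D, F are pairwise adjacent (a clique of size 4), so at least 4 colors are needed.
4 colors suffice: color red → {D, H}; color blue → {A, E, I}; color green → {B, C, G}; color yellow → {F}.
That is already a proper 4-coloring.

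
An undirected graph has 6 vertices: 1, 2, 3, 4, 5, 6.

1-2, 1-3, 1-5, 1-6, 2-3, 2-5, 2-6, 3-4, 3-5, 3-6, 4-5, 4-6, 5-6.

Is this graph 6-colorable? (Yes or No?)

Yes

The chromatic number is 5. 1, 2, 3, 5, 6 form a clique, so at least 5 colors are needed.
5 colors suffice: 1=d, 2=e, 3=a, 4=d, 5=c, 6=b.
Since 6 ≥ 5, a proper 6-coloring certainly exists.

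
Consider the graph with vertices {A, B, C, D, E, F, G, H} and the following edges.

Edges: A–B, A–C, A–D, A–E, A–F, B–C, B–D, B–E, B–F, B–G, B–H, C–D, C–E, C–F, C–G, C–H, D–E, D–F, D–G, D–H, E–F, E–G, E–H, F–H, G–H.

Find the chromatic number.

6

B, C, D, E, G, H are mutually adjacent (a clique of size 6), so at least 6 colors are needed.
One proper 6-coloring: A=6, B=3, C=2, D=1, E=4, F=5, G=5, H=6. Each edge has distinct colors on its endpoints.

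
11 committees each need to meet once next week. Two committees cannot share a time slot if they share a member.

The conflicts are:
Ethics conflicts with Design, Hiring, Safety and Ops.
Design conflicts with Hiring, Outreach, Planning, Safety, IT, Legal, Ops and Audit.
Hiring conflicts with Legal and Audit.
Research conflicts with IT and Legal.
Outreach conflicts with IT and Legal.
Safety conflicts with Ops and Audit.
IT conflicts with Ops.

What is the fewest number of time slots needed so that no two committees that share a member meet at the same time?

4

Ethics, Design, Safety, Ops pairwise conflict, so at least 4 time slots are needed.
4 time slots suffice: time slot 1 → {Design, Research}; time slot 2 → {Hiring, Outreach, Planning, Ops}; time slot 3 → {Safety, IT, Legal}; time slot 4 → {Ethics, Audit}. No two conflicting committees share a time slot.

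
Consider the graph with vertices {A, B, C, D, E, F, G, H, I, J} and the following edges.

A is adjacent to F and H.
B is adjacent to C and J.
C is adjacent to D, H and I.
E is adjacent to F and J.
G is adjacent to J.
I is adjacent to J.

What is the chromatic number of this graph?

3

The cycle E-J-B-C-H-A-F-E has odd length 7, so it cannot be 2-colored; at least 3 colors are needed.
A valid assignment using 3 colors: A=1, B=2, C=1, D=2, E=2, F=3, G=2, H=2, I=2, J=1. No two adjacent vertices share a color.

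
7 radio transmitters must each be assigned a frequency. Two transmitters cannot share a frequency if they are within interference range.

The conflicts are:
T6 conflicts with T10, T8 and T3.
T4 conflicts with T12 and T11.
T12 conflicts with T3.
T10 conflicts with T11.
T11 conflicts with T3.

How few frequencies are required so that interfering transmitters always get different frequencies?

T4 and T11 conflict, so at least 2 frequencies are needed.
2 frequencies suffice: frequency 1 → {T6, T12, T11}; frequency 2 → {T4, T10, T8, T3}. No two conflicting transmitters share a frequency.

2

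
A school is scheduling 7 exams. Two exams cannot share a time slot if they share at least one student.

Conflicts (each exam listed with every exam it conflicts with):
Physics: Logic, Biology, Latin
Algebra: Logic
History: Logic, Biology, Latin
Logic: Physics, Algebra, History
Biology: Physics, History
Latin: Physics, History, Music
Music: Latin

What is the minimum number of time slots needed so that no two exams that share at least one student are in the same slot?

2

Physics and Latin conflict, so at least 2 time slots are needed.
A valid assignment using 2 time slots: Physics=1, Algebra=1, History=1, Logic=2, Biology=2, Latin=2, Music=1. Every pair that conflicts lands in different time slots.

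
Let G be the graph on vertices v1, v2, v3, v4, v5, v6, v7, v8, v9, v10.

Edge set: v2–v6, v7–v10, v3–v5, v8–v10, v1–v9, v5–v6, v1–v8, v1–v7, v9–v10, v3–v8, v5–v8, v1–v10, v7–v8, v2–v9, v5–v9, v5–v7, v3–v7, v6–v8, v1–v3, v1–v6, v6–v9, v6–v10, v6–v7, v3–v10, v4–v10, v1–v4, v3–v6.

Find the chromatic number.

v1, v3, v6, v7, v8, v10 are mutually adjacent (a clique of size 6), so at least 6 colors are needed.
6 colors suffice: v1=2, v2=2, v3=6, v4=1, v5=2, v6=1, v7=4, v8=5, v9=4, v10=3. No two adjacent vertices share a color.

6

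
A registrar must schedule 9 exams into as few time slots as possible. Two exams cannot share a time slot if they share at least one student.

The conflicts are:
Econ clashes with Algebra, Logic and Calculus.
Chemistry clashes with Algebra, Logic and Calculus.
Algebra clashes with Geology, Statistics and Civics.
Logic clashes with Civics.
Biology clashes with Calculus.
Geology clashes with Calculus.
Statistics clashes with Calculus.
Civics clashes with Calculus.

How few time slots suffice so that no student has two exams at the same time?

2

Econ and Algebra conflict, so at least 2 time slots are needed.
2 time slots suffice: time slot 1 → {Algebra, Logic, Calculus}; time slot 2 → {Econ, Chemistry, Biology, Geology, Statistics, Civics}. Each listed conflict is separated.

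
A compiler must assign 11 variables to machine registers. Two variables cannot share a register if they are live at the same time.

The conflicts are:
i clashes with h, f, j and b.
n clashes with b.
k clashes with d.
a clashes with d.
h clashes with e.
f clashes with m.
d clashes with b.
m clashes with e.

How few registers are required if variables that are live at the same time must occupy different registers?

3

The cycle h-e-m-f-i-h has odd length 5, so it cannot be 2-colored; at least 3 registers are needed.
3 registers suffice: register 1 → {i, n, d, m}; register 2 → {k, a, h, f, j, b}; register 3 → {e}. Each listed conflict is separated.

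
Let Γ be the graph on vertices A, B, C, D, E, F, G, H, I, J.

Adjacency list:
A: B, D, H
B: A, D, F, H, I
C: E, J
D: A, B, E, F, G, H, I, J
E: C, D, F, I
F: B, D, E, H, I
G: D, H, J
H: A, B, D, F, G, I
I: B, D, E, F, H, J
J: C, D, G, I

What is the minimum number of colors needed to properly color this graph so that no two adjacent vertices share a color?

B, D, F, H, I form a clique, so at least 5 colors are needed.
A valid assignment using 5 colors: A=green, B=yellow, C=red, D=red, E=blue, F=purple, G=green, H=blue, I=green, J=blue. No two adjacent vertices share a color.

5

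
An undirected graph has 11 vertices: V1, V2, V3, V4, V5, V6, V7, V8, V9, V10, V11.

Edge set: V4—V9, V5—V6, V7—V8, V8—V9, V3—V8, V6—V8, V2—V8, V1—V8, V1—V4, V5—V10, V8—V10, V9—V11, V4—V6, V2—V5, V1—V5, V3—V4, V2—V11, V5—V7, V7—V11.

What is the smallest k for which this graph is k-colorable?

2

V8 and V9 are adjacent, so at least 2 colors are needed.
2 colors suffice: color 1 → {V4, V5, V8, V11}; color 2 → {V1, V2, V3, V6, V7, V9, V10}. No two adjacent vertices share a color.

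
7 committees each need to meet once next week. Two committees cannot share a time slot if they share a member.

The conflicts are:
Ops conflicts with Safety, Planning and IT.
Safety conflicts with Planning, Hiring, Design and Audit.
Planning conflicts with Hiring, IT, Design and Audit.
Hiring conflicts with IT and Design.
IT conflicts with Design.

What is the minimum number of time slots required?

4

Planning, Hiring, IT, Design are mutually in conflict, so at least 4 time slots are needed.
4 time slots suffice: time slot 1 → {Planning}; time slot 2 → {Safety, IT}; time slot 3 → {Ops, Design, Audit}; time slot 4 → {Hiring}. Every pair that conflicts lands in different time slots.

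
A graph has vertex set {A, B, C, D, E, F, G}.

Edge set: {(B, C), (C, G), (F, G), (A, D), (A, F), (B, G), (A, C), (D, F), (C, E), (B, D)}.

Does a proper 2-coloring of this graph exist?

A, D, F are mutually adjacent, so at least 3 colors are needed.
So 2 colors are not enough.

No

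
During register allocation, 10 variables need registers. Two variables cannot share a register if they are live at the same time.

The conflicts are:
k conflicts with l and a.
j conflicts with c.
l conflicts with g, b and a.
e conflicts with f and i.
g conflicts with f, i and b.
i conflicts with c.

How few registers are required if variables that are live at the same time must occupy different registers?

3

k, l, a all conflict with each other, so at least 3 registers are needed.
3 registers suffice: register 1 → {k, e, g, c}; register 2 → {j, l, f, i}; register 3 → {b, a}. No two conflicting variables share a register.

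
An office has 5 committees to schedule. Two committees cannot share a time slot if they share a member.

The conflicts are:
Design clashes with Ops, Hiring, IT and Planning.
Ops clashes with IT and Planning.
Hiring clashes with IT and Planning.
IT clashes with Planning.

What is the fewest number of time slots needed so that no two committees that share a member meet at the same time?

Design, Hiring, IT, Planning all conflict with each other, so at least 4 time slots are needed.
4 time slots suffice: time slot 1 → {Design}; time slot 2 → {Planning}; time slot 3 → {IT}; time slot 4 → {Ops, Hiring}. No two conflicting committees share a time slot.

4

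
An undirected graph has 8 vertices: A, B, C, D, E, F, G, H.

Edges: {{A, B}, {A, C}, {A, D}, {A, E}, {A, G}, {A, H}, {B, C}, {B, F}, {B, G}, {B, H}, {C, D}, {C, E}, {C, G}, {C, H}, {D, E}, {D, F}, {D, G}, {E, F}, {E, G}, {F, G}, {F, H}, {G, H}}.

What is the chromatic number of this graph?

A, C, D, E, G are mutually adjacent (a clique of size 5), so at least 5 colors are needed.
5 colors suffice: A=2, B=4, C=3, D=5, E=4, F=2, G=1, H=5. Each edge has distinct colors on its endpoints.

5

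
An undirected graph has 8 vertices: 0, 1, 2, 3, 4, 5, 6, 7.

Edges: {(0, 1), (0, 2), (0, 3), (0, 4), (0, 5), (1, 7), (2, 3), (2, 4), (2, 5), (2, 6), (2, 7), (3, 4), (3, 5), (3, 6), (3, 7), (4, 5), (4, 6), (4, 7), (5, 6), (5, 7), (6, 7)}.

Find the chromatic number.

2, 3, 4, 5, 6, 7 form a clique, so at least 6 colors are needed.
A valid assignment using 6 colors: 0=c, 1=a, 2=b, 3=e, 4=a, 5=d, 6=f, 7=c. No two adjacent vertices share a color.

6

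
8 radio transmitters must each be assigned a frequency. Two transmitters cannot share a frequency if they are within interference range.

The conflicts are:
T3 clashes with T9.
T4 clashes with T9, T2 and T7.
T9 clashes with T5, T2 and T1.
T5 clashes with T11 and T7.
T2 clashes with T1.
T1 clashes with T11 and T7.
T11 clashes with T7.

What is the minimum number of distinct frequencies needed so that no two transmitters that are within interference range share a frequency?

T4, T9, T2 pairwise conflict, so at least 3 frequencies are needed.
3 frequencies suffice: frequency 1 → {T9, T7}; frequency 2 → {T3, T4, T5, T1}; frequency 3 → {T2, T11}. Each listed conflict is separated.

3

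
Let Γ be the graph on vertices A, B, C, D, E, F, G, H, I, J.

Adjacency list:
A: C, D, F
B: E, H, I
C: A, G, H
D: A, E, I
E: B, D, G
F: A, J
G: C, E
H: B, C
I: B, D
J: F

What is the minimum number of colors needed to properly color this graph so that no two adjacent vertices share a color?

The cycle C-A-D-E-G-C has odd length 5, so it cannot be 2-colored; at least 3 colors are needed.
A valid assignment using 3 colors: A=2, B=1, C=1, D=1, E=2, F=1, G=3, H=2, I=2, J=2. Each edge has distinct colors on its endpoints.

3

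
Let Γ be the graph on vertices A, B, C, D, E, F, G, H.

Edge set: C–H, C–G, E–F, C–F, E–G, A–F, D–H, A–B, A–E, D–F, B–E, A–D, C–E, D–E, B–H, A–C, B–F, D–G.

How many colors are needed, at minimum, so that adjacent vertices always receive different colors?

4

A, C, E, F are pairwise adjacent (a clique of size 4), so at least 4 colors are needed.
4 colors suffice: color red → {E, H}; color blue → {B, C, D}; color green → {A, G}; color yellow → {F}. Each edge has distinct colors on its endpoints.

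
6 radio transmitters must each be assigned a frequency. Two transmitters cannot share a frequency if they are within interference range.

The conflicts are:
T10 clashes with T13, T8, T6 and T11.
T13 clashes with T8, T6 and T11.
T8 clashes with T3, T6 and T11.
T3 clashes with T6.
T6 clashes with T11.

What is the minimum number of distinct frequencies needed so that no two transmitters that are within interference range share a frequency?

5

T10, T13, T8, T6, T11 are mutually in conflict, so at least 5 frequencies are needed.
5 frequencies suffice: frequency 1 → {T8}; frequency 2 → {T6}; frequency 3 → {T10, T3}; frequency 4 → {T13}; frequency 5 → {T11}. Every pair that conflicts lands in different frequencies.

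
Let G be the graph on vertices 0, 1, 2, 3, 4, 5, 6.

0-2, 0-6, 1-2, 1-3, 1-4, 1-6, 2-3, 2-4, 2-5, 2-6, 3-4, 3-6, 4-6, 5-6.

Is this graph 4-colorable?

No

1, 2, 3, 4, 6 are mutually adjacent (a clique of size 5), so at least 5 colors are needed.
So 4 colors are not enough.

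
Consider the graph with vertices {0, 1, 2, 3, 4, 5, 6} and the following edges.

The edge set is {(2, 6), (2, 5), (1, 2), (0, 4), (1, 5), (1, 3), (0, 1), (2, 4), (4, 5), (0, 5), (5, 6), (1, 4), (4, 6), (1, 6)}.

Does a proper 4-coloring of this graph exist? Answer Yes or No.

1, 2, 4, 5, 6 are mutually adjacent (a clique of size 5), so at least 5 colors are needed.
So 4 colors are not enough.

No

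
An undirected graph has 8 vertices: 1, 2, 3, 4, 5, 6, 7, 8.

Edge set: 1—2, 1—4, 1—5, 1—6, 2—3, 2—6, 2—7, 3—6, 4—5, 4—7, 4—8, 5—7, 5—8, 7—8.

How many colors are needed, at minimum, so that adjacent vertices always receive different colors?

4, 5, 7, 8 form a clique, so at least 4 colors are needed.
One proper 4-coloring: 1=c, 2=a, 3=c, 4=b, 5=a, 6=b, 7=c, 8=d. Every edge joins two different colors.

4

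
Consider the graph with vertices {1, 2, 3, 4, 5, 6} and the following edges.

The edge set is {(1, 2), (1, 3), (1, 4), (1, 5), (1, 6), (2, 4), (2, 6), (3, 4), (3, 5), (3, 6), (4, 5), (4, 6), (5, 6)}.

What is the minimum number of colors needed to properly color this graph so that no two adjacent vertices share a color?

5

1, 3, 4, 5, 6 are mutually adjacent (a clique of size 5), so at least 5 colors are needed.
5 colors suffice: 1=c, 2=d, 3=d, 4=a, 5=e, 6=b. No two adjacent vertices share a color.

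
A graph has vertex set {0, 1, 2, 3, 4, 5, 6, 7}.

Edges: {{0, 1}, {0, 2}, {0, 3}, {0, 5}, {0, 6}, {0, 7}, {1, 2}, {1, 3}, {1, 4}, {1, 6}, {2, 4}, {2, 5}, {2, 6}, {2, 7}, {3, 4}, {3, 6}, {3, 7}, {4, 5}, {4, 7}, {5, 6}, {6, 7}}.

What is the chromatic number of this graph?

4

0, 1, 2, 6 are mutually adjacent (a clique of size 4), so at least 4 colors are needed.
4 colors suffice: color a → {4, 6}; color b → {2, 3}; color c → {0}; color d → {1, 5, 7}. No two adjacent vertices share a color.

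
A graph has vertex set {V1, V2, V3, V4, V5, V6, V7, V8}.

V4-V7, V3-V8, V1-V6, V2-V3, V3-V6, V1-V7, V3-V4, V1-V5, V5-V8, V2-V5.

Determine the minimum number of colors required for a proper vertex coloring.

The cycle V6-V3-V8-V5-V1-V6 has odd length 5, so it cannot be 2-colored; at least 3 colors are needed.
3 colors suffice: V1=2, V2=2, V3=1, V4=2, V5=1, V6=3, V7=1, V8=2. Every edge joins two different colors.

3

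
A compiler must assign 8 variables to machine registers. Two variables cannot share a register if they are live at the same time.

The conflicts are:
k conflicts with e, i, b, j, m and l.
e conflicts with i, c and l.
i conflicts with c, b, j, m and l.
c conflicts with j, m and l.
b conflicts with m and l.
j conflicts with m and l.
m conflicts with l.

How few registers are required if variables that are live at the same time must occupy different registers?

k, i, b, m, l pairwise conflict, so at least 5 registers are needed.
5 registers suffice: register 1 → {i}; register 2 → {l}; register 3 → {e, m}; register 4 → {k, c}; register 5 → {b, j}. Every pair that conflicts lands in different registers.

5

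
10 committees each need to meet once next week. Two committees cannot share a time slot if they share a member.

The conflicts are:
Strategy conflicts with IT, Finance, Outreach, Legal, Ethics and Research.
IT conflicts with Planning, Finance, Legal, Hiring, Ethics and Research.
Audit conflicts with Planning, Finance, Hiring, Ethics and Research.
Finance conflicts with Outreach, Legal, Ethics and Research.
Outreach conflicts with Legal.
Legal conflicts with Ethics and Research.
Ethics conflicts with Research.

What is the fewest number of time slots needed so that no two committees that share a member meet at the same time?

6

Strategy, IT, Finance, Legal, Ethics, Research are mutually in conflict, so at least 6 time slots are needed.
6 time slots suffice: Strategy=4, IT=2, Audit=2, Planning=1, Finance=1, Outreach=2, Legal=5, Hiring=1, Ethics=3, Research=6. Every pair that conflicts lands in different time slots.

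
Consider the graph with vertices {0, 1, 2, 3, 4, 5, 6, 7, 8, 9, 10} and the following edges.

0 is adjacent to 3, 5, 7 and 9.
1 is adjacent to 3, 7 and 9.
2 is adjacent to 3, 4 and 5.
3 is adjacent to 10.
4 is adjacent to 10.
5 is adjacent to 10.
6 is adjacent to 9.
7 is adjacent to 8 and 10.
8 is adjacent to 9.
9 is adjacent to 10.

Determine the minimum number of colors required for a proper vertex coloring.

4 and 10 are adjacent, so at least 2 colors are needed.
2 colors suffice: color red → {0, 1, 2, 6, 8, 10}; color blue → {3, 4, 5, 7, 9}. Each edge has distinct colors on its endpoints.

2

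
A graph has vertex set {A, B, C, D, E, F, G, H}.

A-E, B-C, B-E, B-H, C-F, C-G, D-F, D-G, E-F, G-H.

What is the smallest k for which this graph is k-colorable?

B and C are adjacent, so at least 2 colors are needed.
2 colors suffice: A=1, B=1, C=2, D=2, E=2, F=1, G=1, H=2. Each edge has distinct colors on its endpoints.

2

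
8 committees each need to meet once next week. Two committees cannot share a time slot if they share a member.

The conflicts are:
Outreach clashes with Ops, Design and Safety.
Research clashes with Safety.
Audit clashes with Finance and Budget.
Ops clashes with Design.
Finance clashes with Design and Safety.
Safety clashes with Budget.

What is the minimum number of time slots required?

3

Outreach, Ops, Design are mutually in conflict, so at least 3 time slots are needed.
3 time slots suffice: time slot 1 → {Audit, Design, Safety}; time slot 2 → {Outreach, Research, Finance, Budget}; time slot 3 → {Ops}. Every pair that conflicts lands in different time slots.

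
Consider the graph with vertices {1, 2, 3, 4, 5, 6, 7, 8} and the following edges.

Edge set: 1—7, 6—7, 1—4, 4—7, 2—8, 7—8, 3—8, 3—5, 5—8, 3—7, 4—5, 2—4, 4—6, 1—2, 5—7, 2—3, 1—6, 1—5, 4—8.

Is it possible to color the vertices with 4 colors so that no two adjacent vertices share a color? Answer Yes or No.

The chromatic number is 4. 1, 4, 6, 7 form a clique, so at least 4 colors are needed.
One proper 4-coloring: 1=green, 2=blue, 3=red, 4=red, 5=yellow, 6=yellow, 7=blue, 8=green.
That is already a proper 4-coloring.

Yes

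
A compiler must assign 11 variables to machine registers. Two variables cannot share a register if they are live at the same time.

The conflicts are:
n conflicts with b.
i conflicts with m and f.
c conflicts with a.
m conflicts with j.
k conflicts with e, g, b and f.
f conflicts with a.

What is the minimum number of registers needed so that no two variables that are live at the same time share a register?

k and f conflict, so at least 2 registers are needed.
2 registers suffice: n=1, i=1, c=2, m=2, k=1, e=2, g=2, b=2, f=2, a=1, j=1. No two conflicting variables share a register.

2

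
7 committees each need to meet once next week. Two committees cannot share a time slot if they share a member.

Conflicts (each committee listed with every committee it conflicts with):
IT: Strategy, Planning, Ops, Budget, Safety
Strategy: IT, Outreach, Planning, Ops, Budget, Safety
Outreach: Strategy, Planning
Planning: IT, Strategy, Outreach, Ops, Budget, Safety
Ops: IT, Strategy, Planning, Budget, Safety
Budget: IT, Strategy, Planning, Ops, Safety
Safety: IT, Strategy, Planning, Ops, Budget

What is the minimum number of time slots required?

6

IT, Strategy, Planning, Ops, Budget, Safety pairwise conflict, so at least 6 time slots are needed.
6 time slots suffice: IT=6, Strategy=1, Outreach=3, Planning=2, Ops=4, Budget=5, Safety=3. No two conflicting committees share a time slot.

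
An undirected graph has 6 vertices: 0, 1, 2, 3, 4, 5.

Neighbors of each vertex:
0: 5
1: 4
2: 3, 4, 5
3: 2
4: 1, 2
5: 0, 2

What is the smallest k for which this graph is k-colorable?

1 and 4 are adjacent, so at least 2 colors are needed.
2 colors suffice: color red → {0, 1, 2}; color blue → {3, 4, 5}. Each edge has distinct colors on its endpoints.

2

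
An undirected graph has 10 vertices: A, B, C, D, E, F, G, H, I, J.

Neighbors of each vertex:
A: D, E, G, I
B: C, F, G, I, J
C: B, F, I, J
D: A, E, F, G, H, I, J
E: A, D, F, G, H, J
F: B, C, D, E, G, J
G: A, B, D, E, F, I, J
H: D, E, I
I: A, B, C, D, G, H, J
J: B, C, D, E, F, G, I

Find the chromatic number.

D, E, F, G, J form a clique, so at least 5 colors are needed.
5 colors suffice: color red → {F, I}; color blue → {A, H, J}; color green → {C, G}; color yellow → {B, D}; color purple → {E}. Each edge has distinct colors on its endpoints.

5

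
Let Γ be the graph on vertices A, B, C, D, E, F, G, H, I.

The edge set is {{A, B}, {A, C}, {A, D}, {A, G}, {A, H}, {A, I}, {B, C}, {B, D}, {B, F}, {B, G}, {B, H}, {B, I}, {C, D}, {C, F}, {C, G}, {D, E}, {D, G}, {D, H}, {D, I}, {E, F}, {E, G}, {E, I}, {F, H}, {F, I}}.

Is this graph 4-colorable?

A, B, C, D, G are mutually adjacent (a clique of size 5), so at least 5 colors are needed.
So 4 colors are not enough.

No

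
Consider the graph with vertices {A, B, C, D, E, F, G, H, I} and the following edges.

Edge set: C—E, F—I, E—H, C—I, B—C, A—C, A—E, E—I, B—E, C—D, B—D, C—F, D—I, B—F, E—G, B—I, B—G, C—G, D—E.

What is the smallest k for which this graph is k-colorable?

5

B, C, D, E, I are mutually adjacent (a clique of size 5), so at least 5 colors are needed.
5 colors suffice: color red → {E, F}; color blue → {C, H}; color green → {A, B}; color yellow → {G, I}; color purple → {D}. Every edge joins two different colors.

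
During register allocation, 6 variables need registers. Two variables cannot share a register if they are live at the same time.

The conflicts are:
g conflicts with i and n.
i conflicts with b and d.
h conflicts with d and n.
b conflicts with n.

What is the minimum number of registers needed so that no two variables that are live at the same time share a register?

3

The cycle i-b-n-h-d-i has odd length 5, so it cannot be 2-colored; at least 3 registers are needed.
A valid assignment using 3 registers: g=2, i=1, h=3, b=2, d=2, n=1. Each listed conflict is separated.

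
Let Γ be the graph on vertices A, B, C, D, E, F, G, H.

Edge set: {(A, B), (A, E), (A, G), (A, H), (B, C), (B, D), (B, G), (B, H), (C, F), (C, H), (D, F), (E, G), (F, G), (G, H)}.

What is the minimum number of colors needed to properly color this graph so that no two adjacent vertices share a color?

A, B, G, H are mutually adjacent (a clique of size 4), so at least 4 colors are needed.
A valid assignment using 4 colors: A=3, B=2, C=1, D=1, E=2, F=2, G=1, H=4. Every edge joins two different colors.

4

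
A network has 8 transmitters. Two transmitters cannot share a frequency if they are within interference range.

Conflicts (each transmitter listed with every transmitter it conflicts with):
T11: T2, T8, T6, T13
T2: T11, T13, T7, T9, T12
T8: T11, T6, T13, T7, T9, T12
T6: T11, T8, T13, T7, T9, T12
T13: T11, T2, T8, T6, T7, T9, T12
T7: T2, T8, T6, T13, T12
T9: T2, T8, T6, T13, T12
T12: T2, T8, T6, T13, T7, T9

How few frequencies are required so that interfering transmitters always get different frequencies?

5

T8, T6, T13, T9, T12 all conflict with each other, so at least 5 frequencies are needed.
5 frequencies suffice: frequency 1 → {T13}; frequency 2 → {T2, T6}; frequency 3 → {T11, T12}; frequency 4 → {T8}; frequency 5 → {T7, T9}. No two conflicting transmitters share a frequency.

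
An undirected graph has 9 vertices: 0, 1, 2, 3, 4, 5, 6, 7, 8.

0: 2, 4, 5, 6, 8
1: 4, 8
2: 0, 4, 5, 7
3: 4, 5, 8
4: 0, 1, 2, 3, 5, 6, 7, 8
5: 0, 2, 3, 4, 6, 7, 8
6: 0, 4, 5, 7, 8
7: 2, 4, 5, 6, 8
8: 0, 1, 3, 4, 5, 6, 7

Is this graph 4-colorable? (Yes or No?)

No

0, 4, 5, 6, 8 are pairwise adjacent (a clique of size 5), so at least 5 colors are needed.
So 4 colors are not enough.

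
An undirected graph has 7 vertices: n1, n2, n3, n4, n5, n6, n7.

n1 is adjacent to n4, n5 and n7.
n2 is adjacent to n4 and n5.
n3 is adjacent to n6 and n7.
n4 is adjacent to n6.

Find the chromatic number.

The cycle n3-n7-n1-n4-n6-n3 has odd length 5, so it cannot be 2-colored; at least 3 colors are needed.
3 colors suffice: color 1 → {n1, n2, n6}; color 2 → {n4, n5, n7}; color 3 → {n3}. Every edge joins two different colors.

3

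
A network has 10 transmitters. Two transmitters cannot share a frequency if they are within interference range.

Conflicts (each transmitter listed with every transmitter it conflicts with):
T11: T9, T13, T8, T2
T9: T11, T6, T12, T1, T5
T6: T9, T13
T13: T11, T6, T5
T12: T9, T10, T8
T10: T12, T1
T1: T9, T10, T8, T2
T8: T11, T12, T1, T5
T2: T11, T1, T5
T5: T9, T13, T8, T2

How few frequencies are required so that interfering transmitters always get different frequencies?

T9 and T1 conflict, so at least 2 frequencies are needed.
Using 2 frequencies: T11=2, T9=1, T6=2, T13=1, T12=2, T10=1, T1=2, T8=1, T2=1, T5=2. No two conflicting transmitters share a frequency.

2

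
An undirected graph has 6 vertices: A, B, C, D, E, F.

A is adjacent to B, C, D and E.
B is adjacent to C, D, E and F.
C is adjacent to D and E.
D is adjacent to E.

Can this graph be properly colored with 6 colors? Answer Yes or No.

Yes

The chromatic number is 5. A, B, C, D, E are pairwise adjacent (a clique of size 5), so at least 5 colors are needed.
5 colors suffice: A=3, B=1, C=4, D=2, E=5, F=2.
Since 6 ≥ 5, a proper 6-coloring certainly exists.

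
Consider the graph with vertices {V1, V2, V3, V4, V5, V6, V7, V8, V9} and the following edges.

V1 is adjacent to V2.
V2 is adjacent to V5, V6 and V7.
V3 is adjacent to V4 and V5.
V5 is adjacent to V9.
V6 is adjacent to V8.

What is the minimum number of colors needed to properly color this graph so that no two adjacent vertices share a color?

2

V2 and V7 are adjacent, so at least 2 colors are needed.
2 colors suffice: color 1 → {V2, V3, V8, V9}; color 2 → {V1, V4, V5, V6, V7}. No two adjacent vertices share a color.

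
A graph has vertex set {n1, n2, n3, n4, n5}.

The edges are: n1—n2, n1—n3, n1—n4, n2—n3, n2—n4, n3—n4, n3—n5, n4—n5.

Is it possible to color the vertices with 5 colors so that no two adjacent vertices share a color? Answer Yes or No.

Yes

The chromatic number is 4. n1, n2, n3, n4 are pairwise adjacent (a clique of size 4), so at least 4 colors are needed.
4 colors suffice: color red → {n4}; color blue → {n3}; color green → {n2, n5}; color yellow → {n1}.
Since 5 ≥ 4, a proper 5-coloring certainly exists.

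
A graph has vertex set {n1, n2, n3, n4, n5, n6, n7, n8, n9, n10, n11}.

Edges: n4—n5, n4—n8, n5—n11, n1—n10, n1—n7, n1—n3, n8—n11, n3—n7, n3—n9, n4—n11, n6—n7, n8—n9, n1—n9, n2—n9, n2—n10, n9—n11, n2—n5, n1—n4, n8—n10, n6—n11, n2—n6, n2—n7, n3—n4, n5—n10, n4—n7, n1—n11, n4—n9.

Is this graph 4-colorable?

Yes

The chromatic number is 4. n4, n8, n9, n11 are mutually adjacent (a clique of size 4), so at least 4 colors are needed.
4 colors suffice: color R → {n2, n4}; color B → {n7, n9, n10}; color G → {n3, n11}; color Y → {n1, n5, n6, n8}.
That is already a proper 4-coloring.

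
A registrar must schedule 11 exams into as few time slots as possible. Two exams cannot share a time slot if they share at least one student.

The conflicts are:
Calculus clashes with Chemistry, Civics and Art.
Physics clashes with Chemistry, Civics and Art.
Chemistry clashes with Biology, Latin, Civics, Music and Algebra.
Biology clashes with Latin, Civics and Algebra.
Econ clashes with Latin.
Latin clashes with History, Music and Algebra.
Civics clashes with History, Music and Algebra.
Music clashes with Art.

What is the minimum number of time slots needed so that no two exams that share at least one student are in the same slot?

Chemistry, Biology, Latin, Algebra pairwise conflict, so at least 4 time slots are needed.
Using 4 time slots: Calculus=3, Physics=3, Chemistry=2, Biology=3, Econ=2, Latin=1, Civics=1, History=2, Music=3, Art=1, Algebra=4. Each listed conflict is separated.

4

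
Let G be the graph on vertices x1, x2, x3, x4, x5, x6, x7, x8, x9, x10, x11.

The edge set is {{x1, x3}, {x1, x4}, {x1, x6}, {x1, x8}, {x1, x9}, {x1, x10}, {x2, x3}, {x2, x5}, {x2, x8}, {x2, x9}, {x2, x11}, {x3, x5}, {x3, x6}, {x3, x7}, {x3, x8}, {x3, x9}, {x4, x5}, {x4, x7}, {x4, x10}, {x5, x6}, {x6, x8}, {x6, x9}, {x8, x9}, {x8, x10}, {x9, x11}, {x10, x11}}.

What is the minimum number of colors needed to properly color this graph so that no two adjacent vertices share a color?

5

x1, x3, x6, x8, x9 form a clique, so at least 5 colors are needed.
5 colors suffice: x1=4, x2=4, x3=1, x4=1, x5=2, x6=5, x7=2, x8=2, x9=3, x10=3, x11=1. Each edge has distinct colors on its endpoints.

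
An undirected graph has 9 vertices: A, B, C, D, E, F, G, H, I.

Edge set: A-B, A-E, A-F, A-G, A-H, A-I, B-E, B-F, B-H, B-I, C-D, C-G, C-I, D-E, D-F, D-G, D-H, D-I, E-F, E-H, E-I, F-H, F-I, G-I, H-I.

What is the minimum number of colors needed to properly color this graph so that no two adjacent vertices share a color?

A, B, E, F, H, I are pairwise adjacent (a clique of size 6), so at least 6 colors are needed.
One proper 6-coloring: A=2, B=6, C=4, D=2, E=4, F=3, G=3, H=5, I=1. Every edge joins two different colors.

6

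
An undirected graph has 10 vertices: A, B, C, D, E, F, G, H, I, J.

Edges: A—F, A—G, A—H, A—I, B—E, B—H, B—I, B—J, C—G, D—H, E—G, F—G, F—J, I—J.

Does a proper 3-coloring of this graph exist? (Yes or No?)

Yes

The chromatic number is 3. A, F, G form a triangle, so at least 3 colors are needed.
3 colors suffice: A=1, B=1, C=1, D=1, E=3, F=3, G=2, H=2, I=3, J=2.
That is already a proper 3-coloring.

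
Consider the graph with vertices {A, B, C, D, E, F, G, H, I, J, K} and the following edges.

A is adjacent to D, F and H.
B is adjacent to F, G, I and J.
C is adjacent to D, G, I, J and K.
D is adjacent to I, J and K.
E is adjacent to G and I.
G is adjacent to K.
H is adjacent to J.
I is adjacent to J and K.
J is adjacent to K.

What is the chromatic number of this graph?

C, D, I, J, K are pairwise adjacent (a clique of size 5), so at least 5 colors are needed.
5 colors suffice: A=red, B=green, C=purple, D=green, E=blue, F=blue, G=red, H=green, I=red, J=blue, K=yellow. Every edge joins two different colors.

5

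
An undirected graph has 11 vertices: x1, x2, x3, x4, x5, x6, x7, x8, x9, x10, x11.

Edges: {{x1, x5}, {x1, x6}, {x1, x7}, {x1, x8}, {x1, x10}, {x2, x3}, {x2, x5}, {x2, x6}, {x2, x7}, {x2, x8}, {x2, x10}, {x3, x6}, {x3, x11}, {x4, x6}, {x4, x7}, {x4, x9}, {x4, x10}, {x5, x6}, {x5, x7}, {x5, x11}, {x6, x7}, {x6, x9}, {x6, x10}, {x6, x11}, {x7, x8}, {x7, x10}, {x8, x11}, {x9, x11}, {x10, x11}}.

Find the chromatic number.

x1, x6, x7, x10 are mutually adjacent (a clique of size 4), so at least 4 colors are needed.
4 colors suffice: x1=3, x2=3, x3=4, x4=3, x5=4, x6=1, x7=2, x8=1, x9=4, x10=4, x11=2. Every edge joins two different colors.

4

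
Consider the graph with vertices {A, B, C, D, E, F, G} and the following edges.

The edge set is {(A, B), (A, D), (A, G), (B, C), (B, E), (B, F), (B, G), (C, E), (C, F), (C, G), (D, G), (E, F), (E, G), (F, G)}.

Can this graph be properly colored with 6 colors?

The chromatic number is 5. B, C, E, F, G are pairwise adjacent (a clique of size 5), so at least 5 colors are needed.
A valid assignment using 5 colors: A=3, B=2, C=4, D=2, E=3, F=5, G=1.
Since 6 ≥ 5, a proper 6-coloring certainly exists.

Yes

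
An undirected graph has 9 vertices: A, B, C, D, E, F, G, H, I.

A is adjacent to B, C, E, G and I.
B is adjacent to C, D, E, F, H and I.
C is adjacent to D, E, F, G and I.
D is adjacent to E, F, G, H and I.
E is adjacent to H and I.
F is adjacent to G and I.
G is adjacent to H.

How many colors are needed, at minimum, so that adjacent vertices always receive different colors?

5

B, C, D, F, I are pairwise adjacent (a clique of size 5), so at least 5 colors are needed.
5 colors suffice: color 1 → {C, H}; color 2 → {B, G}; color 3 → {A, D}; color 4 → {E, F}; color 5 → {I}. No two adjacent vertices share a color.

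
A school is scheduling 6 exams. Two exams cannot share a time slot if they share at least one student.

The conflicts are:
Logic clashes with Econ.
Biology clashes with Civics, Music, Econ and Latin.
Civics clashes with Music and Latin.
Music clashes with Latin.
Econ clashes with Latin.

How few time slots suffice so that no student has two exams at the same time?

Biology, Civics, Music, Latin are mutually in conflict, so at least 4 time slots are needed.
A valid assignment using 4 time slots: Logic=1, Biology=2, Civics=4, Music=3, Econ=3, Latin=1. Every pair that conflicts lands in different time slots.

4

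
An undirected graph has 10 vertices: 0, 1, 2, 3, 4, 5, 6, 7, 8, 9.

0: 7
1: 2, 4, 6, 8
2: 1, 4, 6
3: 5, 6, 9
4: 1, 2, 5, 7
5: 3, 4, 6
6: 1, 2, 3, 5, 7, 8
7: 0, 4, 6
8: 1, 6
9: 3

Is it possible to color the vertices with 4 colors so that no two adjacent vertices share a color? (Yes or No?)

Yes

The chromatic number is 3. 1, 6, 8 are pairwise adjacent, so at least 3 colors are needed.
3 colors suffice: color a → {0, 4, 6, 9}; color b → {1, 5, 7}; color c → {2, 3, 8}.
Since 4 ≥ 3, a proper 4-coloring certainly exists.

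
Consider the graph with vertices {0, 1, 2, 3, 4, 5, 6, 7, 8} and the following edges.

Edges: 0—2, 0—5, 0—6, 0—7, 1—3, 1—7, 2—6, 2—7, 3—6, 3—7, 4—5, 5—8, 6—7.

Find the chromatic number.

4

0, 2, 6, 7 are pairwise adjacent (a clique of size 4), so at least 4 colors are needed.
4 colors suffice: color a → {5, 7}; color b → {0, 3, 4, 8}; color c → {1, 6}; color d → {2}. Every edge joins two different colors.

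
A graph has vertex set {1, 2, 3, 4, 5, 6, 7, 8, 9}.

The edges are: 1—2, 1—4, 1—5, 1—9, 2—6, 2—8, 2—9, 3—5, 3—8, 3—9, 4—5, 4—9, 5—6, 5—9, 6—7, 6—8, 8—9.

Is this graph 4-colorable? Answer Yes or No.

Yes

The chromatic number is 4. 1, 4, 5, 9 are pairwise adjacent (a clique of size 4), so at least 4 colors are needed.
4 colors suffice: color red → {6, 9}; color blue → {2, 5, 7}; color green → {1, 8}; color yellow → {3, 4}.
That is already a proper 4-coloring.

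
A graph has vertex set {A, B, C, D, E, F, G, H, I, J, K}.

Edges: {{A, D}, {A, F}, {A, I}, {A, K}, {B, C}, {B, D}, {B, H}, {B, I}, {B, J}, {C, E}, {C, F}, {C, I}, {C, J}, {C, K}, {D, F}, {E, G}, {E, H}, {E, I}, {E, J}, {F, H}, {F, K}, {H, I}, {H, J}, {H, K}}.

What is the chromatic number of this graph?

3

B, C, J are mutually adjacent, so at least 3 colors are needed.
One proper 3-coloring: A=red, B=blue, C=red, D=green, E=blue, F=blue, G=red, H=red, I=green, J=green, K=green. No two adjacent vertices share a color.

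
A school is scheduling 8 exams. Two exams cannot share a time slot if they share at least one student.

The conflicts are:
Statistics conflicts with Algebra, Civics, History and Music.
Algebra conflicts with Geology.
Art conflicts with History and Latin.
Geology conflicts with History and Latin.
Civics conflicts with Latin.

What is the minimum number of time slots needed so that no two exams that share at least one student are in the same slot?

The cycle Statistics-History-Geology-Latin-Civics-Statistics has odd length 5, so it cannot be 2-colored; at least 3 time slots are needed.
Using 3 time slots: Statistics=1, Algebra=2, Art=1, Geology=1, Civics=3, History=2, Latin=2, Music=2. Every pair that conflicts lands in different time slots.

3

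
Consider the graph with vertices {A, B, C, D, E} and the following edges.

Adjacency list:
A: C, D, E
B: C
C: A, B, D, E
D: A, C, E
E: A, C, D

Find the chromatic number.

4

A, C, D, E are pairwise adjacent (a clique of size 4), so at least 4 colors are needed.
4 colors suffice: color 1 → {C}; color 2 → {B, E}; color 3 → {D}; color 4 → {A}. Each edge has distinct colors on its endpoints.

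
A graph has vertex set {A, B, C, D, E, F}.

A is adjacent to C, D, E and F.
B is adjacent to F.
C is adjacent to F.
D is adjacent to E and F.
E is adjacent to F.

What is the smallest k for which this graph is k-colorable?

4

A, D, E, F are mutually adjacent (a clique of size 4), so at least 4 colors are needed.
4 colors suffice: color 1 → {F}; color 2 → {A, B}; color 3 → {C, E}; color 4 → {D}. Every edge joins two different colors.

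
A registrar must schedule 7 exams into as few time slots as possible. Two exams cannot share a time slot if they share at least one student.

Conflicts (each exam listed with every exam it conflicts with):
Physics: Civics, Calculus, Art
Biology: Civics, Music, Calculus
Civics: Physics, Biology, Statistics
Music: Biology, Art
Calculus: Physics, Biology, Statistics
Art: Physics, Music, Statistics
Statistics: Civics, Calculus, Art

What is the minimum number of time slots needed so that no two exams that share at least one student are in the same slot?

3

The cycle Art-Statistics-Civics-Biology-Music-Art has odd length 5, so it cannot be 2-colored; at least 3 time slots are needed.
3 time slots suffice: Physics=2, Biology=2, Civics=1, Music=3, Calculus=1, Art=1, Statistics=2. No two conflicting exams share a time slot.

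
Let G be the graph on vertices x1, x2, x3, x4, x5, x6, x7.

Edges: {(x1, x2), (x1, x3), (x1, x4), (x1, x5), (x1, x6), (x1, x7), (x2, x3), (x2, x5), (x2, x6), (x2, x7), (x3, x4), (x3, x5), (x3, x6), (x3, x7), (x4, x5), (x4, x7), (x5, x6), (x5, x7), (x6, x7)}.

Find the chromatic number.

6

x1, x2, x3, x5, x6, x7 form a clique, so at least 6 colors are needed.
6 colors suffice: color 1 → {x3}; color 2 → {x1}; color 3 → {x7}; color 4 → {x5}; color 5 → {x2, x4}; color 6 → {x6}. No two adjacent vertices share a color.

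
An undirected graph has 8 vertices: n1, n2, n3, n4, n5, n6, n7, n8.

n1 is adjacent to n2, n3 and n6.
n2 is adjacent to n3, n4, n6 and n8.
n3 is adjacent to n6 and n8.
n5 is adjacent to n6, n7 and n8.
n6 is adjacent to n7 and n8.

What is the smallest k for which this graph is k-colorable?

n1, n2, n3, n6 form a clique, so at least 4 colors are needed.
A valid assignment using 4 colors: n1=green, n2=blue, n3=yellow, n4=red, n5=blue, n6=red, n7=green, n8=green. Every edge joins two different colors.

4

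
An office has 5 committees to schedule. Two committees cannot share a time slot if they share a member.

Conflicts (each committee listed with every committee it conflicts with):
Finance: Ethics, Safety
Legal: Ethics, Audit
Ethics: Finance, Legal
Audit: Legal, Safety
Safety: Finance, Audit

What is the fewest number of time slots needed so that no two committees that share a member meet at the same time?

The cycle Ethics-Finance-Safety-Audit-Legal-Ethics has odd length 5, so it cannot be 2-colored; at least 3 time slots are needed.
3 time slots suffice: time slot 1 → {Legal, Safety}; time slot 2 → {Finance, Audit}; time slot 3 → {Ethics}. Every pair that conflicts lands in different time slots.

3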